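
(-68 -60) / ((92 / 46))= -64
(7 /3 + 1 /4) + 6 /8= 10 /3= 3.33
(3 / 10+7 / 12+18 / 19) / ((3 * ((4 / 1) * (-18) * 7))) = -2087 / 1723680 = -0.00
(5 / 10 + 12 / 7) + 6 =115 / 14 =8.21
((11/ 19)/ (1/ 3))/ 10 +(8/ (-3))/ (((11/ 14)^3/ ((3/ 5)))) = -790253/ 252890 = -3.12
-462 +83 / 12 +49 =-4873 / 12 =-406.08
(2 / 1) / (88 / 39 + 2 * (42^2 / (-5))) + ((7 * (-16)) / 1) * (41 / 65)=-314913667 / 4457440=-70.65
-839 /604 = -1.39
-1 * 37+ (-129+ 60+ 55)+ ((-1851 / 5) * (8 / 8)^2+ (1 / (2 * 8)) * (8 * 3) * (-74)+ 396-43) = -896 / 5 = -179.20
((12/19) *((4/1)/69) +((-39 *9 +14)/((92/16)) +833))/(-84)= -9.22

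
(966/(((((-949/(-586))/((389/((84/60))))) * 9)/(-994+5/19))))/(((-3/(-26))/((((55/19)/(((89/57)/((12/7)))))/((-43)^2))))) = -435564746768800/1597722749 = -272615.98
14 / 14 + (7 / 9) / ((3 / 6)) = 23 / 9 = 2.56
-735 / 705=-49 / 47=-1.04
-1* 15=-15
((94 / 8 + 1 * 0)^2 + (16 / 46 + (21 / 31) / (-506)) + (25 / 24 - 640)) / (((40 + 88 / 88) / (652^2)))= -5006630716321 / 964689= -5189890.96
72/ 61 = 1.18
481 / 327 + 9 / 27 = 1.80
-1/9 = -0.11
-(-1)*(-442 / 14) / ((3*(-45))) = 221 / 945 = 0.23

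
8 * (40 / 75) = 64 / 15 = 4.27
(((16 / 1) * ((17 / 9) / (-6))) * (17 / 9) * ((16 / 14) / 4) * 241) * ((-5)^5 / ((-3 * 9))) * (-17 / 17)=75825.77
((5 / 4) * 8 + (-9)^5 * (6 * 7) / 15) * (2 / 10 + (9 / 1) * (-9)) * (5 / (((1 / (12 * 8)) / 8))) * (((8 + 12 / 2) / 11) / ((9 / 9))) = 65286328543.42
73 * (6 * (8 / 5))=3504 / 5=700.80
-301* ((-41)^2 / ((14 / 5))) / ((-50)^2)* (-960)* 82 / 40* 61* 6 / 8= 1627018047 / 250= 6508072.19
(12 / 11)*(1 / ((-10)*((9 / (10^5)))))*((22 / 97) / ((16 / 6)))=-10000 / 97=-103.09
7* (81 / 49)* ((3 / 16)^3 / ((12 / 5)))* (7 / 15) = 243 / 16384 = 0.01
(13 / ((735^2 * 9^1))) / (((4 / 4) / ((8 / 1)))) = 104 / 4862025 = 0.00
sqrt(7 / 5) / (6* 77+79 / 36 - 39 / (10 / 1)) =36* sqrt(35) / 82853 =0.00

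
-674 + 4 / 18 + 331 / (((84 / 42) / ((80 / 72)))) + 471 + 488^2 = 2143126 / 9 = 238125.11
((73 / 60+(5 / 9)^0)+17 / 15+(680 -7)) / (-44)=-13527 / 880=-15.37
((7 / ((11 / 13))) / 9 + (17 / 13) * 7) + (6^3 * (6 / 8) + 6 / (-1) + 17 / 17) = 167.07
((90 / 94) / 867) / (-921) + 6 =25019881 / 4169981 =6.00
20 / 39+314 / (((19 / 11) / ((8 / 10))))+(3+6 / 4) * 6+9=674104 / 3705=181.94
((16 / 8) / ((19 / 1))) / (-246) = -1 / 2337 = -0.00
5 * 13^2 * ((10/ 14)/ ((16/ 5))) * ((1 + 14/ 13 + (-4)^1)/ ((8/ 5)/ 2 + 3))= -203125/ 2128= -95.45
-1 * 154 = -154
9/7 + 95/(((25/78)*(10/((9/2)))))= 47133/350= 134.67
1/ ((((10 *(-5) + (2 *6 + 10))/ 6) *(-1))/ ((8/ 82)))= 6/ 287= 0.02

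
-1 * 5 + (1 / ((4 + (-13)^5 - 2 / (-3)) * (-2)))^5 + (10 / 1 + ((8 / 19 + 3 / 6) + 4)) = 10342466465162193933433218003054617 / 1042476725931467823529077676700000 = 9.92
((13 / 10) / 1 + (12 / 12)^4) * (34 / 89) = 391 / 445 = 0.88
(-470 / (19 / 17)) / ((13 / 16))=-127840 / 247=-517.57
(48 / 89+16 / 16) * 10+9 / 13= 18611 / 1157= 16.09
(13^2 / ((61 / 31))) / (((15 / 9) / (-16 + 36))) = 62868 / 61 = 1030.62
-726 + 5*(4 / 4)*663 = 2589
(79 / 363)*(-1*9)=-237 / 121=-1.96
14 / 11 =1.27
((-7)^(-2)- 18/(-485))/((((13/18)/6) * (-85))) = -147636/26260325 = -0.01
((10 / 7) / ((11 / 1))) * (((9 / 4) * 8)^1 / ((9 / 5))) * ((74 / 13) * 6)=44400 / 1001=44.36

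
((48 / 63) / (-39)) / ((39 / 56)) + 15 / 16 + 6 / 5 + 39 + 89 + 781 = 332591393 / 365040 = 911.11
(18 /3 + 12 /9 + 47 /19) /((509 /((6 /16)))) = 559 /77368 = 0.01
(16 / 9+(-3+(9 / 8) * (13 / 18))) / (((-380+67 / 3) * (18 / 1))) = 59 / 927072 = 0.00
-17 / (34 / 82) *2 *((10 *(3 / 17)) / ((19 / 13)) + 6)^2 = -444405888 / 104329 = -4259.66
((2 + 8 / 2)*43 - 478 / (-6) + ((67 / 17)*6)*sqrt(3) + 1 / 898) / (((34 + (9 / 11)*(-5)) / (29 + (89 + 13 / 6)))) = 75911*sqrt(3) / 799 + 1030664041 / 759708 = 1521.22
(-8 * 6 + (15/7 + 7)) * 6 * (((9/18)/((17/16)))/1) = -768/7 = -109.71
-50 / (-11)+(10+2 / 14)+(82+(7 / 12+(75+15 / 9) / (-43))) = 3793957 / 39732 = 95.49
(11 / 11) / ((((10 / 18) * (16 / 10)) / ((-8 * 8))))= -72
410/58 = 205/29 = 7.07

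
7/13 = 0.54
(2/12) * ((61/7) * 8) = 244/21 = 11.62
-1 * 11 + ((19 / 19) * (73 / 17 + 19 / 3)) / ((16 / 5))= -3133 / 408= -7.68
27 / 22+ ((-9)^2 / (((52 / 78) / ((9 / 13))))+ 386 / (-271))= 3252086 / 38753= 83.92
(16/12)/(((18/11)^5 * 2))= 161051/2834352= 0.06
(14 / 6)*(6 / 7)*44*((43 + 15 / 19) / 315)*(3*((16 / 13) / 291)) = 90112 / 580545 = 0.16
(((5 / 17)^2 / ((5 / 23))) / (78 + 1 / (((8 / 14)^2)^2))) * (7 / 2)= 103040 / 6464641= 0.02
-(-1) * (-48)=-48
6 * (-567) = -3402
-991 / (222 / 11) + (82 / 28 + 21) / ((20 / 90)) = 182051 / 3108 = 58.57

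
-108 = -108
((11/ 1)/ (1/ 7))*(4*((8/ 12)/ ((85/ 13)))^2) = 208208/ 65025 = 3.20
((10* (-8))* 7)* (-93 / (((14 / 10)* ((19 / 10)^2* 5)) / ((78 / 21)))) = 7654.93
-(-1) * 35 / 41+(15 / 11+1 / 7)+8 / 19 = 166825 / 59983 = 2.78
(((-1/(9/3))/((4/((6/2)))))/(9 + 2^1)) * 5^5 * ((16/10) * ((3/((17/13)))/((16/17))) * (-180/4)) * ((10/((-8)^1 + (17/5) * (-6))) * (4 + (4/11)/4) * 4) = -1233984375/17182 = -71818.44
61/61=1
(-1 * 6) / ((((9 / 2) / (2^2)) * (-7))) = 16 / 21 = 0.76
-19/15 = -1.27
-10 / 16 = -5 / 8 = -0.62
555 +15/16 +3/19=169053/304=556.10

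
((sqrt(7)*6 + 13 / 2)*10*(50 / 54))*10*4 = 65000 / 27 + 20000*sqrt(7) / 9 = 8286.85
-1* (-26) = 26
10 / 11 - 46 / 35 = -156 / 385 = -0.41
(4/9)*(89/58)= 178/261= 0.68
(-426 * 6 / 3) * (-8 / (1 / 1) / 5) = 6816 / 5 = 1363.20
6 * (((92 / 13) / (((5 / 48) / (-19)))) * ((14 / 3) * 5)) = -2349312 / 13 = -180716.31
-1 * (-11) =11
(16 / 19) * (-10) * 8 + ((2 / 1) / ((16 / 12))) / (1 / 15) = -44.87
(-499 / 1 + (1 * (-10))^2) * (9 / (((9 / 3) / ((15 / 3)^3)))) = -149625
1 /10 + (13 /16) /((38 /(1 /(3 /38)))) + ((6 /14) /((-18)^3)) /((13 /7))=0.37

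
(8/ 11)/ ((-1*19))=-8/ 209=-0.04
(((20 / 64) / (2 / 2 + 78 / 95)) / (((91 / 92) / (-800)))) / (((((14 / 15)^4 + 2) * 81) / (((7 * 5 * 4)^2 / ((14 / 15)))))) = -2048437500000 / 157054417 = -13042.85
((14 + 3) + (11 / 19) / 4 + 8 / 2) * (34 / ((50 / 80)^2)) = 874208 / 475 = 1840.44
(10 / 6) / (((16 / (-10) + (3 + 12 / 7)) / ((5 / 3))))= 875 / 981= 0.89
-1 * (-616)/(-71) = -616/71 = -8.68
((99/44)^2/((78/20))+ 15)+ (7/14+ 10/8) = 1877/104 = 18.05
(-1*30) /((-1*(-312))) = -5 /52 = -0.10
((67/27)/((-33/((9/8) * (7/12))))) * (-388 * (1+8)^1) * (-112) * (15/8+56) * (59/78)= -8699125967/10296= -844903.45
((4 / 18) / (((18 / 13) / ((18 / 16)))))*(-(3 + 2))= -65 / 72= -0.90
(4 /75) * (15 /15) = 4 /75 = 0.05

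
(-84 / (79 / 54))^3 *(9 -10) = 93329542656 / 493039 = 189294.44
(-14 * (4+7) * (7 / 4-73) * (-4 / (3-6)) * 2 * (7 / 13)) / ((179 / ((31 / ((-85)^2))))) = 1269884 / 3362515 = 0.38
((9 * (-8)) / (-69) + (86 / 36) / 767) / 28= 332333 / 8891064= 0.04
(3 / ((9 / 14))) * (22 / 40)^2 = 847 / 600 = 1.41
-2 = -2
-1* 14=-14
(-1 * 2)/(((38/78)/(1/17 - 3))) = 3900/323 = 12.07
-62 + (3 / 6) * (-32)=-78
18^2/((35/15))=972/7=138.86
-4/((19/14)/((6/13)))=-336/247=-1.36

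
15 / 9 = 5 / 3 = 1.67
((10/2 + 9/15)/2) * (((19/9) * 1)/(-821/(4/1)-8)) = -1064/38385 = -0.03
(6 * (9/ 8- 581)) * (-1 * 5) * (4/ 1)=69585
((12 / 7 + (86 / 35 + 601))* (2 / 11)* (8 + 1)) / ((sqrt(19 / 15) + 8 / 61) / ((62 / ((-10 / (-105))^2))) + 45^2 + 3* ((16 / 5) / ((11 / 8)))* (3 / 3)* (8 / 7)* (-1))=0.49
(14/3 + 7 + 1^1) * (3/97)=38/97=0.39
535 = 535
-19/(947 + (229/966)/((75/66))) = -12075/601976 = -0.02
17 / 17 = 1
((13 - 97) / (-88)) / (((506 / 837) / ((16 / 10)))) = 35154 / 13915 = 2.53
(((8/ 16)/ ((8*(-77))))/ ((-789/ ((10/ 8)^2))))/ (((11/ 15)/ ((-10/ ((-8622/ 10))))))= 3125/ 122921301888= 0.00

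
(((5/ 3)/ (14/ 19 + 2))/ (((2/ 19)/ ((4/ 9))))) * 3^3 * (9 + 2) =19855/ 26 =763.65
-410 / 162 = -205 / 81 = -2.53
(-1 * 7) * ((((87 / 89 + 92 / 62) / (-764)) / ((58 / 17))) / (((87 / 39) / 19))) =199607863 / 3545447432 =0.06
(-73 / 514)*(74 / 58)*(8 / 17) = -10804 / 126701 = -0.09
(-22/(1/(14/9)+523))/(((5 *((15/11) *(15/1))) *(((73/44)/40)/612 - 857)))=81095168/169179643596925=0.00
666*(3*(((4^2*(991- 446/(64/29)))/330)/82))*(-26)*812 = -19676255.27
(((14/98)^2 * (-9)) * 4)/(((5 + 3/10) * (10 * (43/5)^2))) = -900/4801853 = -0.00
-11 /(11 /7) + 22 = 15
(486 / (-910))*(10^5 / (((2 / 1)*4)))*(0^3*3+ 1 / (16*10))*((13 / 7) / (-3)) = 10125 / 392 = 25.83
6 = 6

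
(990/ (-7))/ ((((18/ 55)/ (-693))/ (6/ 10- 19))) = -5510340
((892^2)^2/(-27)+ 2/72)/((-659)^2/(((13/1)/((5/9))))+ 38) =-32920222446553/26110212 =-1260817.89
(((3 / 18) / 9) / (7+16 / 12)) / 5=1 / 2250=0.00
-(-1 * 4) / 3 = 4 / 3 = 1.33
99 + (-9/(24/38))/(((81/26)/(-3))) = 2029/18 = 112.72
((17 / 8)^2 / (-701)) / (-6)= 0.00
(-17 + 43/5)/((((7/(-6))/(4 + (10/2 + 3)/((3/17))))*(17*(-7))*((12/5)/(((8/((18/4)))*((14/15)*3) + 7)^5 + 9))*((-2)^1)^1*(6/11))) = 18516294906488368/65876540625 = 281075.70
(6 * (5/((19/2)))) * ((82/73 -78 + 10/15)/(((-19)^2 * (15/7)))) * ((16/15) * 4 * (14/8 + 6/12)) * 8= -11963392/500707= -23.89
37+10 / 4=79 / 2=39.50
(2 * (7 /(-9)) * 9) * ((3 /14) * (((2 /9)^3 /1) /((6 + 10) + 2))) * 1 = -4 /2187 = -0.00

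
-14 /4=-7 /2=-3.50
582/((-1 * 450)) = -97/75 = -1.29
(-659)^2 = 434281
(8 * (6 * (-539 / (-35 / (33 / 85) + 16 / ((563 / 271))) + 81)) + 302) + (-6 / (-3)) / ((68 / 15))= 234591456767 / 52082458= 4504.23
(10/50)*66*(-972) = -64152/5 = -12830.40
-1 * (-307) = 307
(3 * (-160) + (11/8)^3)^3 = -14603541628965589/134217728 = -108804863.91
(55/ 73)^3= 166375/ 389017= 0.43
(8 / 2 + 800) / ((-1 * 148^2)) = -201 / 5476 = -0.04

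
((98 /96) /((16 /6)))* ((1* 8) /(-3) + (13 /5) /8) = -13769 /15360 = -0.90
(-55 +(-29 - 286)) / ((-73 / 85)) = 430.82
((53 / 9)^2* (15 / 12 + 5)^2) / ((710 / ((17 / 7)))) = 5969125 / 1288224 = 4.63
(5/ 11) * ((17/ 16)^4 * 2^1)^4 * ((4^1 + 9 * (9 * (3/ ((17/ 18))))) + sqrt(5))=243305959378334342405 * sqrt(5)/ 12682136550675316736 + 31787207987016504381265/ 6341068275337658368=5055.81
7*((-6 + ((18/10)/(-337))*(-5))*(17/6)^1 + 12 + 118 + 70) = 863751/674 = 1281.53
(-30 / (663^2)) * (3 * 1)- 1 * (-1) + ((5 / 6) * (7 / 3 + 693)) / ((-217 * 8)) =72604247 / 109013112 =0.67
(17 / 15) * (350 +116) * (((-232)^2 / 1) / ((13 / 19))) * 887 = 36851351271.71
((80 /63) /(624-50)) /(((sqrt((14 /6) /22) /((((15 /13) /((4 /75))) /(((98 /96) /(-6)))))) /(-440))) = 158400000 *sqrt(462) /8958131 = 380.07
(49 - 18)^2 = 961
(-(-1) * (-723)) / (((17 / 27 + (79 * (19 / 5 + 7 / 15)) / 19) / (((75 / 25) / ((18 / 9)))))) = -5563485 / 94238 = -59.04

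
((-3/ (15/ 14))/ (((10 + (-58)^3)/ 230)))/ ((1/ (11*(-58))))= -205436/ 97551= -2.11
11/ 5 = 2.20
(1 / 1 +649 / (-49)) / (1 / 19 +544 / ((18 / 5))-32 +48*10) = -102600 / 5020393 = -0.02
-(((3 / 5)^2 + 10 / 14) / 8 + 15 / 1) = -5297 / 350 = -15.13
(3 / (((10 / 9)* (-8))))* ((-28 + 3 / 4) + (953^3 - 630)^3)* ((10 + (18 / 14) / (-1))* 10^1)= -610226000173396039727751002343 / 32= -19069562505418626241492220000.00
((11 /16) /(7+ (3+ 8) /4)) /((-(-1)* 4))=11 /624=0.02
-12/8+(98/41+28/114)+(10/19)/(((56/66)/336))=51551/246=209.56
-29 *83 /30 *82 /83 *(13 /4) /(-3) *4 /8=15457 /360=42.94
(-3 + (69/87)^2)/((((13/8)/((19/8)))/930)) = -35233980/10933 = -3222.72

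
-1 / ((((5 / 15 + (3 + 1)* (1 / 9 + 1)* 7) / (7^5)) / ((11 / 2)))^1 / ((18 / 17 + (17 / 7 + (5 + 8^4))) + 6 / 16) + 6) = -928887045471 / 5573322349802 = -0.17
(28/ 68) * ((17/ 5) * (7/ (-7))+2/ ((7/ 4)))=-79/ 85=-0.93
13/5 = 2.60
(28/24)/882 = 1/756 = 0.00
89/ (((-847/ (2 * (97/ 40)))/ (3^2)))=-4.59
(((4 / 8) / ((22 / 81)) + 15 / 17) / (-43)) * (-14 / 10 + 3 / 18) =25123 / 321640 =0.08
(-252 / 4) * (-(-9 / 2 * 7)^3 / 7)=-2250423 / 8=-281302.88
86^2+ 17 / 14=103561 / 14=7397.21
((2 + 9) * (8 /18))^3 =85184 /729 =116.85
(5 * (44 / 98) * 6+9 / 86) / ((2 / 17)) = 972417 / 8428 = 115.38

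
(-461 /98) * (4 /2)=-461 /49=-9.41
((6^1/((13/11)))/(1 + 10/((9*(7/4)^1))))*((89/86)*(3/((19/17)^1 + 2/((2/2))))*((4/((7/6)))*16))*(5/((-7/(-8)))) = 20706554880/21361067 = 969.36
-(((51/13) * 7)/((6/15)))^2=-3186225/676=-4713.35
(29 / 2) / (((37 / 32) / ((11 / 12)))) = 1276 / 111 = 11.50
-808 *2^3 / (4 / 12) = -19392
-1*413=-413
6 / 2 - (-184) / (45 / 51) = 3173 / 15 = 211.53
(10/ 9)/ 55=2/ 99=0.02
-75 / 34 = -2.21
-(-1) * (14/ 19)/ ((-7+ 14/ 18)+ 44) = 63/ 3230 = 0.02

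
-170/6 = -85/3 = -28.33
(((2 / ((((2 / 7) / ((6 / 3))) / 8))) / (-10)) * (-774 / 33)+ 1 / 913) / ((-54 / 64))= -38374048 / 123255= -311.34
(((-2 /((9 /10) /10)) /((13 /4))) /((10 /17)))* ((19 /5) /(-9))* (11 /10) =28424 /5265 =5.40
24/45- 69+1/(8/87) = -6911/120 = -57.59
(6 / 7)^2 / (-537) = -0.00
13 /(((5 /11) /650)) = 18590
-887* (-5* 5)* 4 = 88700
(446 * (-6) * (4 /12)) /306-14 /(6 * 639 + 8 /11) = -1345481 /460989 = -2.92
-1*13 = -13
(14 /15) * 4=56 /15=3.73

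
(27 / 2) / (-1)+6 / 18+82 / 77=-5591 / 462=-12.10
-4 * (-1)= 4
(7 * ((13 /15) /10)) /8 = 91 /1200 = 0.08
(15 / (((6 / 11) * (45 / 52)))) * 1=286 / 9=31.78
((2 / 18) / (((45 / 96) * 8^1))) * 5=4 / 27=0.15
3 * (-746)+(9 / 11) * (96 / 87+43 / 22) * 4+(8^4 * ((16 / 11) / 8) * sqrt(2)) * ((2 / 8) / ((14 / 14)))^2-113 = -2275.17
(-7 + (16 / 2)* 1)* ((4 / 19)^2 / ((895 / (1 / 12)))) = 0.00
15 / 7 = 2.14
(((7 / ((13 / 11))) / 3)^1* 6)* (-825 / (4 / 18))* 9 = -5145525 / 13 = -395809.62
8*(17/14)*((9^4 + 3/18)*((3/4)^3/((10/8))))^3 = 756089854140594159/7168000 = 105481285454.88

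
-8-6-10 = -24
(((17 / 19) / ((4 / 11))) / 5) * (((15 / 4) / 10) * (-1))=-561 / 3040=-0.18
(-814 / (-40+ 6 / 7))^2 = 8116801 / 18769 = 432.46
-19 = -19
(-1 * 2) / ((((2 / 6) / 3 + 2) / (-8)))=144 / 19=7.58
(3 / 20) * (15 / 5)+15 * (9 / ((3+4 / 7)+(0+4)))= 19377 / 1060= 18.28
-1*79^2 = -6241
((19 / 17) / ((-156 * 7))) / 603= -19 / 11194092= -0.00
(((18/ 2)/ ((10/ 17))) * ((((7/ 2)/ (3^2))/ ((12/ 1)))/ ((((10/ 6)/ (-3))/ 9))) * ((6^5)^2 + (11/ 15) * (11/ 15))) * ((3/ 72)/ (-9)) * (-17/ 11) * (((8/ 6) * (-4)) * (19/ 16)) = 522931146206077/ 23760000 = 22008886.62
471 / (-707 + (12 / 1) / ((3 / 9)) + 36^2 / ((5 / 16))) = 2355 / 17381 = 0.14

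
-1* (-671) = 671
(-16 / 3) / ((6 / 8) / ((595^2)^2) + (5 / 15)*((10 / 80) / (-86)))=1379673376480000 / 125333699077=11008.00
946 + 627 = 1573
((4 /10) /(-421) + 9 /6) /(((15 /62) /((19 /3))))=3717179 /94725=39.24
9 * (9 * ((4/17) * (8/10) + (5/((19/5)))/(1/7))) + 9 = 770.30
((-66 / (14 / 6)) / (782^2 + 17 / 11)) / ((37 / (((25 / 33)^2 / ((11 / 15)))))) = -18750 / 19164599069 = -0.00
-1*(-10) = 10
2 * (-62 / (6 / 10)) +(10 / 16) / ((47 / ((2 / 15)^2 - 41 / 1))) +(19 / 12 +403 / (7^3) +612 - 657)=-1447717673 / 5803560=-249.45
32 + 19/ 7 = 34.71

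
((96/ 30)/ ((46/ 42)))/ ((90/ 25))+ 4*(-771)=-212740/ 69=-3083.19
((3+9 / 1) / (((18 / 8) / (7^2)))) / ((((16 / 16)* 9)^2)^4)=784 / 129140163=0.00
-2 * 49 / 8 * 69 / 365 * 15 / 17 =-10143 / 4964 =-2.04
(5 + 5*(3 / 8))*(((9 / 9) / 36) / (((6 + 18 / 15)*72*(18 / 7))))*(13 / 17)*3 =25025 / 76142592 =0.00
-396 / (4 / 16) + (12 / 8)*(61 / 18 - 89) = -20549 / 12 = -1712.42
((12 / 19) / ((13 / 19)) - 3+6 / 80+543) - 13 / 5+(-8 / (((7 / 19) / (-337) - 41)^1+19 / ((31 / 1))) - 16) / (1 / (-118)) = 2403.02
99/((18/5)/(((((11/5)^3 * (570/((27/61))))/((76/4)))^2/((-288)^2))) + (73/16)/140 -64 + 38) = -162426349771840/41663371962703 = -3.90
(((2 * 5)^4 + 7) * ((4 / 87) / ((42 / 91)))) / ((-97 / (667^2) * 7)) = -653158.58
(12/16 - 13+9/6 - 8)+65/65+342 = 1297/4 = 324.25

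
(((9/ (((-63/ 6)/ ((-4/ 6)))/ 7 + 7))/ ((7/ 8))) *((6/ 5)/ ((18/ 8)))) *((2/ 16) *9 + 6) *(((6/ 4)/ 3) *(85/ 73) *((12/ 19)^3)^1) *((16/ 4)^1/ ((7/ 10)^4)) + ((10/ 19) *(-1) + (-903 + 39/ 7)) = -14546344442332/ 16387850227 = -887.63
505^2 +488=255513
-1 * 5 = -5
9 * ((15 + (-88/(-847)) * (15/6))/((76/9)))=95175/5852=16.26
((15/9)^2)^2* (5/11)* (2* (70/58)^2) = 7656250/749331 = 10.22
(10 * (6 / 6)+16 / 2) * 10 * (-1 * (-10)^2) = -18000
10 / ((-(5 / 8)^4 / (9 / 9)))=-8192 / 125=-65.54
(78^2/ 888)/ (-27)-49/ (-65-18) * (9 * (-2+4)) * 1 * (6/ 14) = 237721/ 55278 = 4.30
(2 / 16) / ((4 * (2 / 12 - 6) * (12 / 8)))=-1 / 280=-0.00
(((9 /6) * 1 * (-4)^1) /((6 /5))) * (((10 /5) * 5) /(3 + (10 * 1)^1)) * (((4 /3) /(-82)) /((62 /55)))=2750 /49569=0.06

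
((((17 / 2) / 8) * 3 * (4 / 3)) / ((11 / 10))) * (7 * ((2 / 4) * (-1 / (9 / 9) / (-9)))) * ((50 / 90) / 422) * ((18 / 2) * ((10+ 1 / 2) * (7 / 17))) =0.08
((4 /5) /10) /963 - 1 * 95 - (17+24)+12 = -2985298 /24075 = -124.00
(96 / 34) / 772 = 12 / 3281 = 0.00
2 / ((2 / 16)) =16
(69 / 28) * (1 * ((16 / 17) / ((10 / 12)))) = 1656 / 595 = 2.78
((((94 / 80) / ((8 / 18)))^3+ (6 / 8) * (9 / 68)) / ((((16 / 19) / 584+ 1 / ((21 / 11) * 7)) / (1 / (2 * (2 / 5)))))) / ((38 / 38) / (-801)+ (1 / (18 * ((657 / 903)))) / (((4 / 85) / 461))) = 46266561450788661549 / 113669204125766041600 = 0.41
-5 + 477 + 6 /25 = 11806 /25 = 472.24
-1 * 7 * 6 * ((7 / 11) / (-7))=42 / 11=3.82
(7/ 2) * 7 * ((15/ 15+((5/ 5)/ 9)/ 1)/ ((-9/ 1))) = -3.02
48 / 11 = 4.36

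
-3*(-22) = 66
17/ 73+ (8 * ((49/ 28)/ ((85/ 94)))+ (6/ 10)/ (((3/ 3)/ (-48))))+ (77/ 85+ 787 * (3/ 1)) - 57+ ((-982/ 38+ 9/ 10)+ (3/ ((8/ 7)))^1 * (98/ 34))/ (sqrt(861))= 2844150/ 1241 - 32071 * sqrt(861)/ 1589160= 2291.23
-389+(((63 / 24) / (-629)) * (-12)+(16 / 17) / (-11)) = -5383473 / 13838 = -389.04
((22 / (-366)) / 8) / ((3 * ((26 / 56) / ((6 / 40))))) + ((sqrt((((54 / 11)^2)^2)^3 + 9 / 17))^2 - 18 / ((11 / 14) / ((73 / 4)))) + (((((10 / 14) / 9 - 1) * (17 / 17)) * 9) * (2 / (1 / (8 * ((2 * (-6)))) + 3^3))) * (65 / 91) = 126267342144341036604088684763869 / 644583329873318054299080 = 195889866.05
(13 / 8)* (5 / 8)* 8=65 / 8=8.12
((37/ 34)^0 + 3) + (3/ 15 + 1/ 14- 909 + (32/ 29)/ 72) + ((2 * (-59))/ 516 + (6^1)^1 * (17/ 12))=-704253743/ 785610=-896.44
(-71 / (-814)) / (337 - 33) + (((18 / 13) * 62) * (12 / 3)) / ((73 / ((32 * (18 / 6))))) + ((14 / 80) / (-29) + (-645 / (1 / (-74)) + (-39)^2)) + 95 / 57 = 5077464008916917 / 102153548640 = 49704.24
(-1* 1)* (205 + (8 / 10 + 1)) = -206.80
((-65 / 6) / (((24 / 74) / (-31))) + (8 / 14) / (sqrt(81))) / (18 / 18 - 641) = -521917 / 322560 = -1.62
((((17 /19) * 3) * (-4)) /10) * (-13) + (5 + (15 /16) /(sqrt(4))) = 59057 /3040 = 19.43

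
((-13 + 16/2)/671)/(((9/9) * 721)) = -5/483791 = -0.00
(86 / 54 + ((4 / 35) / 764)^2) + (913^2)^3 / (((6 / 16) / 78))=145363237700445923152102225102 / 1206609075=120472521475479473873.59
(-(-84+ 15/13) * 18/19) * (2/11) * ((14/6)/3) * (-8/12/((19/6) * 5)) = -0.47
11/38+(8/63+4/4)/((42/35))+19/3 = 27155/3591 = 7.56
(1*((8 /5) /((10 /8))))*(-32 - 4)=-1152 /25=-46.08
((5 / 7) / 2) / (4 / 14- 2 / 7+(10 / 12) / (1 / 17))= 3 / 119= 0.03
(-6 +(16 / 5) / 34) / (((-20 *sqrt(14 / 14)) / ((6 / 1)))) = 753 / 425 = 1.77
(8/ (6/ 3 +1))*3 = 8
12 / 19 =0.63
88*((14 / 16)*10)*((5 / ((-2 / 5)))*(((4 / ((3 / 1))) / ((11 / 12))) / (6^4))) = -875 / 81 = -10.80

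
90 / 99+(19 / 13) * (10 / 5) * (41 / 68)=12989 / 4862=2.67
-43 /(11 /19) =-817 /11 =-74.27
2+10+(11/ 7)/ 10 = 851/ 70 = 12.16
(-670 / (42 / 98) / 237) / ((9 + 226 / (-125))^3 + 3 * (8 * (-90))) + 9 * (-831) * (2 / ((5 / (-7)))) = 259978558416999016 / 12414690305055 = 20941.20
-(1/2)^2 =-1/4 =-0.25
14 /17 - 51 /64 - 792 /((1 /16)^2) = -220594147 /1088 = -202751.97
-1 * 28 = -28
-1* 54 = -54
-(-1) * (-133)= -133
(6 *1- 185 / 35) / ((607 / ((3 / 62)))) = 15 / 263438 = 0.00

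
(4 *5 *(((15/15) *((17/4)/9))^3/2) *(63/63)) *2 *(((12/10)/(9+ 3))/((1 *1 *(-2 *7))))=-4913/326592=-0.02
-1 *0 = 0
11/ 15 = 0.73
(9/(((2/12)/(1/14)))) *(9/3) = 81/7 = 11.57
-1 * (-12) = 12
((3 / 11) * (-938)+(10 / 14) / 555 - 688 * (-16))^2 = 8445409475390281 / 73051209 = 115609441.53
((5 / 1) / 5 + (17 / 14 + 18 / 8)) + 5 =265 / 28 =9.46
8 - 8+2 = 2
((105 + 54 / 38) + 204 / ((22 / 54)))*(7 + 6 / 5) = 5202654 / 1045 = 4978.62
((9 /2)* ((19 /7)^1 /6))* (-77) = -627 /4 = -156.75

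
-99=-99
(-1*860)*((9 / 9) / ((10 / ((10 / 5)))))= -172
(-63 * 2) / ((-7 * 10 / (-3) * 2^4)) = -27 / 80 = -0.34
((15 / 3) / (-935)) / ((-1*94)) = 1 / 17578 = 0.00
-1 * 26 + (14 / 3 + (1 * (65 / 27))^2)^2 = 44353663 / 531441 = 83.46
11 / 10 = 1.10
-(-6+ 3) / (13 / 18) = 54 / 13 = 4.15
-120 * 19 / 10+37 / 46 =-10451 / 46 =-227.20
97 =97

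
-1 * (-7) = 7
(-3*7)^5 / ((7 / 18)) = -10501974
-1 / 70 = -0.01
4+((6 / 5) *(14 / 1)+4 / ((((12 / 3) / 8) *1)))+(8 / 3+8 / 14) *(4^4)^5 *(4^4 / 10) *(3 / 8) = 1196268651021296 / 35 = 34179104314894.17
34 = 34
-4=-4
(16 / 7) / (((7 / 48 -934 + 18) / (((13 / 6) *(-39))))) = 64896 / 307727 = 0.21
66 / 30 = 11 / 5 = 2.20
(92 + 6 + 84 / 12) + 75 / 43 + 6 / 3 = 4676 / 43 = 108.74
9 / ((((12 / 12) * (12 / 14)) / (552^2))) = 3199392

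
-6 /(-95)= 0.06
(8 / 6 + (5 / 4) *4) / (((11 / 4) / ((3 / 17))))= 76 / 187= 0.41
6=6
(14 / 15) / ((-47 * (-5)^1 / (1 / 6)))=7 / 10575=0.00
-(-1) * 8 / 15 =8 / 15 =0.53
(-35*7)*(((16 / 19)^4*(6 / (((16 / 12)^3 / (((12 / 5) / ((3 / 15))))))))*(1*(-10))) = 4877107200 / 130321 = 37423.80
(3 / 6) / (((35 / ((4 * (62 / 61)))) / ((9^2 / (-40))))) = -2511 / 21350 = -0.12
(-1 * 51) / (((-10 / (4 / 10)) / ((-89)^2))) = 403971 / 25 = 16158.84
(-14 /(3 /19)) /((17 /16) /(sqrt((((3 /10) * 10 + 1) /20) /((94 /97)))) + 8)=-26421248 /2180127 + 36176 * sqrt(45590) /2180127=-8.58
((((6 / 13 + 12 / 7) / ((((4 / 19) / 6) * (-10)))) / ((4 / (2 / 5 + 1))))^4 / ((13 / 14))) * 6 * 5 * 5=21294110128527621 / 5940688000000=3584.45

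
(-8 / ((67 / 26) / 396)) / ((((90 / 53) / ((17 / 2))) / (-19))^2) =-167630412092 / 15075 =-11119762.00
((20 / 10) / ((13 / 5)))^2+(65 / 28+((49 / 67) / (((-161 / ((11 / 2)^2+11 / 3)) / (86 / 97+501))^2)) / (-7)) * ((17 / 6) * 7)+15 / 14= -7879194251133971651 / 340857167230944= -23115.82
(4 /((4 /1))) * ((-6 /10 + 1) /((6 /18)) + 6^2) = 186 /5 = 37.20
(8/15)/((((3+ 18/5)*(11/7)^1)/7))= 392/1089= 0.36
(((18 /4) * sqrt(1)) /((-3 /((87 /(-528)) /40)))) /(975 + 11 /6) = 261 /41261440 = 0.00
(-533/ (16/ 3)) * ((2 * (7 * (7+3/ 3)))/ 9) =-3731/ 3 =-1243.67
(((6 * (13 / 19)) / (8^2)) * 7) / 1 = 273 / 608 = 0.45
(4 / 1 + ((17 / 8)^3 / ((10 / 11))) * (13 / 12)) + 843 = 52742239 / 61440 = 858.43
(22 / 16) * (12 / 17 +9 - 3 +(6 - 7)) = 1067 / 136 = 7.85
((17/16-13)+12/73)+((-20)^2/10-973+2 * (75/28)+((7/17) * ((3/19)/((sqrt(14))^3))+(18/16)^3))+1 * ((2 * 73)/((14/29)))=-166283769/261632+3 * sqrt(14)/9044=-635.56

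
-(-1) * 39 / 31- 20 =-581 / 31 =-18.74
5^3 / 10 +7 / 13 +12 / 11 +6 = 5757 / 286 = 20.13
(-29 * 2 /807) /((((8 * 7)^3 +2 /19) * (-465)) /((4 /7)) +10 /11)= 24244 /48206450679495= 0.00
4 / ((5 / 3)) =12 / 5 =2.40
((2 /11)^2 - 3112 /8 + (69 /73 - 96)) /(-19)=4275364 /167827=25.47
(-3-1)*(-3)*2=24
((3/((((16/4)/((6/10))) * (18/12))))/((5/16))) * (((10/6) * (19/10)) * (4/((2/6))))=912/25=36.48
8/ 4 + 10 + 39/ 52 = 51/ 4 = 12.75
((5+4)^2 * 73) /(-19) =-5913 /19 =-311.21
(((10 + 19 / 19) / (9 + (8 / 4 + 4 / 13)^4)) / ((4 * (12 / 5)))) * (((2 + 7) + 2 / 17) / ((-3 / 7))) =-1704377675 / 2612135952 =-0.65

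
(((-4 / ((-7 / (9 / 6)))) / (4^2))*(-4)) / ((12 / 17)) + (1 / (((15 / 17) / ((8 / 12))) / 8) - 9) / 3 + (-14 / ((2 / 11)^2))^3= -287112467239 / 3780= -75955679.16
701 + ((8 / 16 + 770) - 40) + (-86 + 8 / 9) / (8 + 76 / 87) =823285 / 579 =1421.91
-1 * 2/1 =-2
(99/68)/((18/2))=11/68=0.16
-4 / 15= -0.27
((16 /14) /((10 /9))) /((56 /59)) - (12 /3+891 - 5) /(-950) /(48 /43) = 429659 /223440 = 1.92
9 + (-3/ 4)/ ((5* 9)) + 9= 1079/ 60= 17.98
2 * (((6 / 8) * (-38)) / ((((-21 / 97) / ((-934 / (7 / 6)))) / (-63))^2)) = -151585299750672 / 49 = -3093577545932.08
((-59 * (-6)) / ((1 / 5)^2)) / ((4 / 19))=84075 / 2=42037.50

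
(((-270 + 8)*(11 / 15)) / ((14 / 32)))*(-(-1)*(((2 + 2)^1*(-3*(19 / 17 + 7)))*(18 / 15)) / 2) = 76361472 / 2975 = 25667.72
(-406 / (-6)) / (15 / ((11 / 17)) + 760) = 2233 / 25845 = 0.09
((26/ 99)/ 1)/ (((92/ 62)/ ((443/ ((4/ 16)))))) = 714116/ 2277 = 313.62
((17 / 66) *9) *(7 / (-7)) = -2.32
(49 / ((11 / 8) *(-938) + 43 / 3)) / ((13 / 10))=-1176 / 39793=-0.03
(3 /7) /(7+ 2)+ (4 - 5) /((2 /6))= -62 /21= -2.95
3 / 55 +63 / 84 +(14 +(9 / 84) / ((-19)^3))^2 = 399240432613027 / 2028618388720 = 196.80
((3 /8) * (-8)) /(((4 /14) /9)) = -189 /2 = -94.50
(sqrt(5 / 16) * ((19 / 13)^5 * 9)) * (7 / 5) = 155994237 * sqrt(5) / 7425860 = 46.97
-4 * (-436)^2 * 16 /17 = -12166144 /17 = -715655.53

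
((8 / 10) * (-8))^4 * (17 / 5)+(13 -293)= 16950792 / 3125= 5424.25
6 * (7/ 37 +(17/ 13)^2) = 71256/ 6253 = 11.40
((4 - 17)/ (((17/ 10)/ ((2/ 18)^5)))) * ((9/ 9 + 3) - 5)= 130/ 1003833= 0.00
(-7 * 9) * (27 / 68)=-1701 / 68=-25.01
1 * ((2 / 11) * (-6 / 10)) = -6 / 55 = -0.11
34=34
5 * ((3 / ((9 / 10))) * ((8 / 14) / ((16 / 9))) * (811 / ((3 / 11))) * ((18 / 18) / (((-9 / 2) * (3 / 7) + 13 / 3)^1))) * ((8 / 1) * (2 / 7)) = 15141.73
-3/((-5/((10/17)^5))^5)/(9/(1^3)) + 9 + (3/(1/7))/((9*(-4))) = 194277789553329546757632189698919/23082509649393609515758279964228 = 8.42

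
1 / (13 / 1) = 1 / 13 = 0.08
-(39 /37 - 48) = 1737 /37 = 46.95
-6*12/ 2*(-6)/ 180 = 6/ 5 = 1.20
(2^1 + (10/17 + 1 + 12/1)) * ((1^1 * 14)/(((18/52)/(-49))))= -4726540/153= -30892.42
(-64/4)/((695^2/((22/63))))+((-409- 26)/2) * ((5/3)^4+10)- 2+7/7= -703720573687/182583450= -3854.24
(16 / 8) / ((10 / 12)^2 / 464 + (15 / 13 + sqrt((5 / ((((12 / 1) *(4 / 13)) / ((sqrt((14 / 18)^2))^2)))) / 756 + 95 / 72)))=0.87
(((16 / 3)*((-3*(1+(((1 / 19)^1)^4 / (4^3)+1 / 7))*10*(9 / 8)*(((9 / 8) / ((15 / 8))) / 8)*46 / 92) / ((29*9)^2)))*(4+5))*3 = -600519231 / 196403130112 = -0.00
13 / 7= 1.86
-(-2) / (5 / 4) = 1.60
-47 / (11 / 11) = -47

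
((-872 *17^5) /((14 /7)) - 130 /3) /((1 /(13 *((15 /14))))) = -60358125295 /7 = -8622589327.86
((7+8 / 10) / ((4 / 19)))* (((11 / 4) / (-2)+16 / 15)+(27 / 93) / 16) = -533273 / 49600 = -10.75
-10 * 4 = -40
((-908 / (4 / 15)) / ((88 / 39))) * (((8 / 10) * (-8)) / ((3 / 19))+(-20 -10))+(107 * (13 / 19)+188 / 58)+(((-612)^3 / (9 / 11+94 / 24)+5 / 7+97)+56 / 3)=-15370717654136629 / 318202500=-48304829.96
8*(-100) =-800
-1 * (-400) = 400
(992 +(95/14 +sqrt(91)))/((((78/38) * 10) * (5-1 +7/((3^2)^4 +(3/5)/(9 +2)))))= 1142717 * sqrt(91)/93848105 +15978611811/1313873470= 12.28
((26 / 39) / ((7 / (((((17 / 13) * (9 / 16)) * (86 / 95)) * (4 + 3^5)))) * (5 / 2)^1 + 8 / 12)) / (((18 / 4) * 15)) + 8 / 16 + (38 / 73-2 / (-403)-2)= -6475338439 / 6733126530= -0.96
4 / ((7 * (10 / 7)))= 2 / 5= 0.40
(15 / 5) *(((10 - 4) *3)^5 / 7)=5668704 / 7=809814.86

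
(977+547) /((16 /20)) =1905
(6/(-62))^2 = 9/961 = 0.01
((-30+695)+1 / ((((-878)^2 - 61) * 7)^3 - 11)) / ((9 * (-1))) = -34822384365628916295517 / 471280389910767288210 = -73.89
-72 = -72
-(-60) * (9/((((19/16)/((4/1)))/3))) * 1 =103680/19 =5456.84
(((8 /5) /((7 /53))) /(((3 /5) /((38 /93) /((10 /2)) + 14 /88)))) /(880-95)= 0.01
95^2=9025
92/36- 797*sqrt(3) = 23/9- 797*sqrt(3) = -1377.89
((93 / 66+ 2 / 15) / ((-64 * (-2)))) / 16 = 509 / 675840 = 0.00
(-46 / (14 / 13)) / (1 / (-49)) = 2093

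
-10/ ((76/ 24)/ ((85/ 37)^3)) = -36847500/ 962407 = -38.29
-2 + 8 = 6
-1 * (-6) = 6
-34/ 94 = -17/ 47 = -0.36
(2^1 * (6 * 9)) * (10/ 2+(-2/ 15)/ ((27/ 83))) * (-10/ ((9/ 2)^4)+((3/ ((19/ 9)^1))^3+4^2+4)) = 7644808107508/ 675028485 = 11325.16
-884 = -884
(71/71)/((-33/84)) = -28/11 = -2.55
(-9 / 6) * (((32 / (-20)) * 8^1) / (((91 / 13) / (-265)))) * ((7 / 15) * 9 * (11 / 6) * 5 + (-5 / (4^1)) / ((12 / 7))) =-27454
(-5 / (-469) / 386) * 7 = 5 / 25862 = 0.00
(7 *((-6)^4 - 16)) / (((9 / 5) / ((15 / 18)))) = 112000 / 27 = 4148.15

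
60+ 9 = 69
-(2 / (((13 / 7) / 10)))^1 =-140 / 13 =-10.77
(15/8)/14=15/112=0.13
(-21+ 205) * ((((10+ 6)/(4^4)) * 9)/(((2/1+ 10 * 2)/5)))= 1035/44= 23.52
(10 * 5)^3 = 125000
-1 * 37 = -37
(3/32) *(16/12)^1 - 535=-4279/8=-534.88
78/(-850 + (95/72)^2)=-404352/4397375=-0.09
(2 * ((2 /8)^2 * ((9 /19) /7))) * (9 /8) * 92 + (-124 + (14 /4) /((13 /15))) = -3294397 /27664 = -119.09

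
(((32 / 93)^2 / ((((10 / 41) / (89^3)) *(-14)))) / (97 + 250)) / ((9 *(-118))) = 3699677312 / 55777357755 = 0.07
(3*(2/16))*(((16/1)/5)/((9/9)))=6/5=1.20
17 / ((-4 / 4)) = -17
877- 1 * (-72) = 949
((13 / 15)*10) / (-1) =-26 / 3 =-8.67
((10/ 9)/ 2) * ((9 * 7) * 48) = 1680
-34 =-34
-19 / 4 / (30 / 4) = -19 / 30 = -0.63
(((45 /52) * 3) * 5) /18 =75 /104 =0.72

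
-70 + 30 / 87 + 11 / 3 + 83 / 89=-503728 / 7743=-65.06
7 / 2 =3.50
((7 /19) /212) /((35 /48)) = 12 /5035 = 0.00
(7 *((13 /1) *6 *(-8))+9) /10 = -4359 /10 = -435.90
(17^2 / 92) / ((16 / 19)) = 5491 / 1472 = 3.73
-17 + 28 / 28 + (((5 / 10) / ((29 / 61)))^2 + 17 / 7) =-293533 / 23548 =-12.47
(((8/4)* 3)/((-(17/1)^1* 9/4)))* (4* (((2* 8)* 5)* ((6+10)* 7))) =-286720/51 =-5621.96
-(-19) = 19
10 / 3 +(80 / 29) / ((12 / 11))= 170 / 29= 5.86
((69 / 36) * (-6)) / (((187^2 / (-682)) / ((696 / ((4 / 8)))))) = 992496 / 3179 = 312.20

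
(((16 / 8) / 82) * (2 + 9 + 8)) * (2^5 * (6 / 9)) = 9.89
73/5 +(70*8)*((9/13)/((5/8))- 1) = 4869/65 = 74.91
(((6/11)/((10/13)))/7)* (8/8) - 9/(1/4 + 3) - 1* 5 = -38378/5005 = -7.67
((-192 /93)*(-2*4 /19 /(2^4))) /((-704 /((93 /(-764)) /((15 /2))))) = 1 /798380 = 0.00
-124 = -124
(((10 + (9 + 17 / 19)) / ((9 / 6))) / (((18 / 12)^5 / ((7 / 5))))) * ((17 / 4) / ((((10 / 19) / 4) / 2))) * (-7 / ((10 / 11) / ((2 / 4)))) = -2052512 / 3375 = -608.15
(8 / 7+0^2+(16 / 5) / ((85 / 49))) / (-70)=-4444 / 104125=-0.04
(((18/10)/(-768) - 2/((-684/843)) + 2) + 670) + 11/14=344862803/510720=675.25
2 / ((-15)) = -2 / 15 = -0.13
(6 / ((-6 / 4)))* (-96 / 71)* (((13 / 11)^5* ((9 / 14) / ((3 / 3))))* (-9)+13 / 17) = -68.01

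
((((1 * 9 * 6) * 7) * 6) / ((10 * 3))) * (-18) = -6804 / 5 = -1360.80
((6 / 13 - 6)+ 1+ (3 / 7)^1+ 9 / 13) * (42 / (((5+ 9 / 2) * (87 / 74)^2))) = -10.93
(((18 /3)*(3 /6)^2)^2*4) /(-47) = -0.19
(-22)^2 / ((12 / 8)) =968 / 3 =322.67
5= 5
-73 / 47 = -1.55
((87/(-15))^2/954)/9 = 841/214650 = 0.00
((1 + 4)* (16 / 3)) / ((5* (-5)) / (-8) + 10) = 128 / 63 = 2.03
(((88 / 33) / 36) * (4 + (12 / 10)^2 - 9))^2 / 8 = 7921 / 911250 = 0.01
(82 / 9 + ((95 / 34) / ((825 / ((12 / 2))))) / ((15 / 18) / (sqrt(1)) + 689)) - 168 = -5534048924 / 34829685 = -158.89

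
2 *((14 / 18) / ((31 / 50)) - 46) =-24968 / 279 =-89.49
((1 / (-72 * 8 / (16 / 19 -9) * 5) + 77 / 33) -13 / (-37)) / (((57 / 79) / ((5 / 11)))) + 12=3476537417 / 253889856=13.69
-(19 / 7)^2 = -361 / 49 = -7.37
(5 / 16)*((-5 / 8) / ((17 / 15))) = -375 / 2176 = -0.17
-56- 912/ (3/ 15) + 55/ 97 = -447697/ 97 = -4615.43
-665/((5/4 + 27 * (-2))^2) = -10640/44521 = -0.24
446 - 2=444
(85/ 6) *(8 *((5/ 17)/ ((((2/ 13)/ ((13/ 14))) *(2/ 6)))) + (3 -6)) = 7855/ 14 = 561.07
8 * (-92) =-736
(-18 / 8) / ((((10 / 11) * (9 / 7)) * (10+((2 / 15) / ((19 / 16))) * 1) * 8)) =-399 / 16768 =-0.02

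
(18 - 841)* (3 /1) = -2469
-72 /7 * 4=-288 /7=-41.14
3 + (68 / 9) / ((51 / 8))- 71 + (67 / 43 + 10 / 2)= -69958 / 1161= -60.26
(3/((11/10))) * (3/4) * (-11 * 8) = -180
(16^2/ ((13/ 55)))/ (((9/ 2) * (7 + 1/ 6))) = 56320/ 1677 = 33.58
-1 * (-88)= 88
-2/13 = -0.15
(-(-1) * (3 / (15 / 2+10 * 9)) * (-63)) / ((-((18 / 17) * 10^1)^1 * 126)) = 0.00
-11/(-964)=11/964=0.01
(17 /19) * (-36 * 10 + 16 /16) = -6103 /19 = -321.21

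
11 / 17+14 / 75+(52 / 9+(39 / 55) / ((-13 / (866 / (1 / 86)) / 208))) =-844957.46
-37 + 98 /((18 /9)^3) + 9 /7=-657 /28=-23.46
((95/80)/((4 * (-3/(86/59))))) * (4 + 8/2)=-817/708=-1.15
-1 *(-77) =77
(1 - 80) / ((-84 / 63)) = 237 / 4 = 59.25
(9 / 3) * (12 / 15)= 12 / 5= 2.40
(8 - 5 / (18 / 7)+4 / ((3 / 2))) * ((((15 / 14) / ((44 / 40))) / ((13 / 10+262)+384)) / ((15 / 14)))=7850 / 640827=0.01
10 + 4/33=334/33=10.12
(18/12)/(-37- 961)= -3/1996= -0.00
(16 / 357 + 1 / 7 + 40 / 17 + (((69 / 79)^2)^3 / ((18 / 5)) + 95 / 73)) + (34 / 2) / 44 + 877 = 245671926528714589319 / 278744495846642364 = 881.35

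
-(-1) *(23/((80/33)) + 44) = 4279/80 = 53.49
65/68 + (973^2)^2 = 60948114362053/68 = 896295799441.96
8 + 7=15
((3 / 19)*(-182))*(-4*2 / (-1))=-4368 / 19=-229.89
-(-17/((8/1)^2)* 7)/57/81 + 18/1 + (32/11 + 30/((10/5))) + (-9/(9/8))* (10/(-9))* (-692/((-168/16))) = 14145949963/22752576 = 621.73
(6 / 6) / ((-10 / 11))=-11 / 10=-1.10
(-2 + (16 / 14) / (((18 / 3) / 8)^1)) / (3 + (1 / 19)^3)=-34295 / 216069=-0.16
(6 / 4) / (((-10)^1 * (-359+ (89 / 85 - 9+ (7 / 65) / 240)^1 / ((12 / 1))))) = 477360 / 1144590601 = 0.00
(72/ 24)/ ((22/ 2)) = 3/ 11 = 0.27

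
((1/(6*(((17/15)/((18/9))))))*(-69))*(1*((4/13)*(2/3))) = -4.16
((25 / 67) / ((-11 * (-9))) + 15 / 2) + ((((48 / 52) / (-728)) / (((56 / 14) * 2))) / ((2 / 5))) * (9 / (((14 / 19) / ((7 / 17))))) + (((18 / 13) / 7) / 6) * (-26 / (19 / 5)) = 168610477775 / 23172836544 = 7.28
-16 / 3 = -5.33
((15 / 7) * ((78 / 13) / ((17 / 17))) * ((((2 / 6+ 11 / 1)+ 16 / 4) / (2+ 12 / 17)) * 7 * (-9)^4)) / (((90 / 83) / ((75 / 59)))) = 231439275 / 59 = 3922699.58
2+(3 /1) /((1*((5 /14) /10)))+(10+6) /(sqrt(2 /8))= 118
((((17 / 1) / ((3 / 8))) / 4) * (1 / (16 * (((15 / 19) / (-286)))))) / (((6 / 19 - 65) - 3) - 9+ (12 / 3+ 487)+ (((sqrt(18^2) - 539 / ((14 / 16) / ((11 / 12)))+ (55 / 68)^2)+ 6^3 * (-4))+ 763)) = 1014495196 / 919970985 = 1.10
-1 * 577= -577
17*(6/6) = 17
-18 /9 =-2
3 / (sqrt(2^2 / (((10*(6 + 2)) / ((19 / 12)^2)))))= 72*sqrt(5) / 19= 8.47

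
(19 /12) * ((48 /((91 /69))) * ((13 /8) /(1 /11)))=14421 /14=1030.07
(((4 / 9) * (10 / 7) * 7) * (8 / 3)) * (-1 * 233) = -74560 / 27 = -2761.48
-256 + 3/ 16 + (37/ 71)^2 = -20610909/ 80656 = -255.54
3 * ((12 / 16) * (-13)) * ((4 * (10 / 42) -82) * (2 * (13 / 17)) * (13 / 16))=5608941 / 1904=2945.87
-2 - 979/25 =-1029/25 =-41.16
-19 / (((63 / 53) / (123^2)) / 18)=-4352829.43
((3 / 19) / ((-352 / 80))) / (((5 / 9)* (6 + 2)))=-27 / 3344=-0.01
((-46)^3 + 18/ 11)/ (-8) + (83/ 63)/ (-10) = 168629959/ 13860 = 12166.66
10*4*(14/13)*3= 1680/13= 129.23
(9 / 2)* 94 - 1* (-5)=428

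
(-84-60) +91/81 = -142.88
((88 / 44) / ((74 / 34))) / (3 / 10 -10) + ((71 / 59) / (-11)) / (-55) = -11881481 / 128109355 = -0.09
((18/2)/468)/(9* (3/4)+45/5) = 1/819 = 0.00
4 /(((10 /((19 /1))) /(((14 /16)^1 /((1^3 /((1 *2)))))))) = 133 /10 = 13.30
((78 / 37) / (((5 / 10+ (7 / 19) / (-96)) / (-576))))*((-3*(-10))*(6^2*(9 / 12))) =-13275684864 / 6697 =-1982333.11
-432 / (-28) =108 / 7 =15.43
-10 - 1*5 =-15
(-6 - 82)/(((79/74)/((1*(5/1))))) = -32560/79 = -412.15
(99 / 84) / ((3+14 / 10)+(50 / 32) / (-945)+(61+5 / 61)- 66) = -1087020 / 479317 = -2.27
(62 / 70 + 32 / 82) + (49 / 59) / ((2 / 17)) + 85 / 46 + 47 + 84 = 274925157 / 1947295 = 141.18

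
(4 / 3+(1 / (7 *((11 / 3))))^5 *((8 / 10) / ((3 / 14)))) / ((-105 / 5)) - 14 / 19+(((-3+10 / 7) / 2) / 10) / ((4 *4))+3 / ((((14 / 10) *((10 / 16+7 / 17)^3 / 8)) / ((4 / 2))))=30715414391062857341 / 1025184495189505728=29.96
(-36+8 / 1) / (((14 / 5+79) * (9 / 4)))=-560 / 3681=-0.15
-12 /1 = -12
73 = 73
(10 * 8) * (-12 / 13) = -960 / 13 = -73.85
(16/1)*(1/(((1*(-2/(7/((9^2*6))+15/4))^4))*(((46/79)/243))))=14160439382661919/168972728832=83803.11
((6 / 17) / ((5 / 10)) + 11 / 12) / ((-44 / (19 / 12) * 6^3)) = -6289 / 23265792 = -0.00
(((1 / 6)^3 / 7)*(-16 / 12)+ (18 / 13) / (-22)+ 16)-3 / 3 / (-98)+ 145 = 160.95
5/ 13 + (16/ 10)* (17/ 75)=3643/ 4875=0.75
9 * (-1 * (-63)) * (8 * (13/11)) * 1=58968/11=5360.73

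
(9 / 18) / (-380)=-1 / 760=-0.00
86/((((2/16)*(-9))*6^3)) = -86/243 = -0.35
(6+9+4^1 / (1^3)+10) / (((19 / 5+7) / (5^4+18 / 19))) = 1724485 / 1026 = 1680.78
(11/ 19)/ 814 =1/ 1406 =0.00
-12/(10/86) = -516/5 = -103.20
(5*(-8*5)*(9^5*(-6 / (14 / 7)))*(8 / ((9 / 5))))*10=1574640000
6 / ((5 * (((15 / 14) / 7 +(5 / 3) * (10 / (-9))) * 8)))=-3969 / 44950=-0.09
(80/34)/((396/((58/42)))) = 290/35343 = 0.01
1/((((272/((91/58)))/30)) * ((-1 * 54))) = -455/141984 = -0.00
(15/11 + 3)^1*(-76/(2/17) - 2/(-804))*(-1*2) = 4155056/737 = 5637.80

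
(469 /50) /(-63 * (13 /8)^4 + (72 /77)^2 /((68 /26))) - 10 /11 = -46370731791926 /49836369050325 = -0.93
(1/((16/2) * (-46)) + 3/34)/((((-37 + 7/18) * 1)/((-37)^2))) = -6591735/2061352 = -3.20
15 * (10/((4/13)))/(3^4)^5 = 0.00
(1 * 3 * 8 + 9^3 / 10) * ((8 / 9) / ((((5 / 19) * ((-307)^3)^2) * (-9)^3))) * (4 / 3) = -98192 / 137322056691913842225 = -0.00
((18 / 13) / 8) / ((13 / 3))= 27 / 676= 0.04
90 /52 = 45 /26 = 1.73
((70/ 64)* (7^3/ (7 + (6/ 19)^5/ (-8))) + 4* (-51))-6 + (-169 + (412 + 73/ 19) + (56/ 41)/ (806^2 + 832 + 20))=90.44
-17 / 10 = -1.70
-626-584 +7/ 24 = -29033/ 24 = -1209.71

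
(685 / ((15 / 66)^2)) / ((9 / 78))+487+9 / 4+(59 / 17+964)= 118718399 / 1020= 116390.59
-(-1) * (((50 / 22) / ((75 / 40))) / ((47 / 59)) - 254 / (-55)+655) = 661.14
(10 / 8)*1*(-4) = -5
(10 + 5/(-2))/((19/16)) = 120/19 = 6.32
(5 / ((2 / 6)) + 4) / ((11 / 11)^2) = 19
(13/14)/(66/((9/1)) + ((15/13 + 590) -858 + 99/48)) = -4056/1124543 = -0.00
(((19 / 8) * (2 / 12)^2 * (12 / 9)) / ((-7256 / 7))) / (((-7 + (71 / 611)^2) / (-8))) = -0.00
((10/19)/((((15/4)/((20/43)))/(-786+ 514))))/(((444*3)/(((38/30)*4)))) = -8704/128871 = -0.07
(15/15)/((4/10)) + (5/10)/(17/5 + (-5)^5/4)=77765/31114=2.50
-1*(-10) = 10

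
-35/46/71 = -0.01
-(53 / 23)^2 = -2809 / 529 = -5.31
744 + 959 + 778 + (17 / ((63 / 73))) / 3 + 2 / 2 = 470339 / 189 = 2488.57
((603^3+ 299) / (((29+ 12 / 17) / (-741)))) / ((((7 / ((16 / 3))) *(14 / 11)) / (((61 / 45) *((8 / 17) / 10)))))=-1162845403189184 / 5567625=-208858427.64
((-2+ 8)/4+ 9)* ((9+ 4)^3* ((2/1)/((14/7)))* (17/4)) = 784329/8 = 98041.12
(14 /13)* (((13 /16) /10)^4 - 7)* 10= -32112440073 /425984000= -75.38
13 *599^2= 4664413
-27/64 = -0.42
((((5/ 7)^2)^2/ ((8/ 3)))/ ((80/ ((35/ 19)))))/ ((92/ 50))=46875/ 38372096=0.00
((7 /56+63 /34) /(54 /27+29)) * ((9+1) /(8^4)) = 0.00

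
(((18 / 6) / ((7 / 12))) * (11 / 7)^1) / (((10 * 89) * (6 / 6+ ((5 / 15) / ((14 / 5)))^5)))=0.01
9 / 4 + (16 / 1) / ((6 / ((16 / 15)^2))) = 14267 / 2700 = 5.28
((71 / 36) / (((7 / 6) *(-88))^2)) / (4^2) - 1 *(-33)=200352839 / 6071296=33.00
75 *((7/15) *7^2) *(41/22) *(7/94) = 492205/2068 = 238.01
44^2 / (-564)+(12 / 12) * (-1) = -625 / 141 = -4.43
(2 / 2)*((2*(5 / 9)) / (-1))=-10 / 9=-1.11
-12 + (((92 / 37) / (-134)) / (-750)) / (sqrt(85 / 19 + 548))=-12 + 23 * sqrt(199443) / 9758273625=-12.00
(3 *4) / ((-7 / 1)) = -12 / 7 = -1.71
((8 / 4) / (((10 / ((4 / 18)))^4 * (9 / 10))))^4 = 256 / 2968180043715070508056640625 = 0.00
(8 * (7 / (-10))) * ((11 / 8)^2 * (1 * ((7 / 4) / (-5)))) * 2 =5929 / 800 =7.41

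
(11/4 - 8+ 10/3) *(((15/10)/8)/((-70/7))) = 23/640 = 0.04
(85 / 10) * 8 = 68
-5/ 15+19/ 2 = 55/ 6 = 9.17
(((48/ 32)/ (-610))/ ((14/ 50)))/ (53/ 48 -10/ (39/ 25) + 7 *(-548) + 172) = 2340/ 977679269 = 0.00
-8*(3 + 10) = -104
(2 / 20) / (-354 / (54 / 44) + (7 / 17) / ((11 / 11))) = -153 / 440690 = -0.00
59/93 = 0.63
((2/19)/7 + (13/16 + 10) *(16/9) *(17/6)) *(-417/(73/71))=-22094.93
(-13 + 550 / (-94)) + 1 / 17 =-15015 / 799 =-18.79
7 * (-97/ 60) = -679/ 60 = -11.32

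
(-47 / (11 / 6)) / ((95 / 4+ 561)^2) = -4512 / 60180131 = -0.00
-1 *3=-3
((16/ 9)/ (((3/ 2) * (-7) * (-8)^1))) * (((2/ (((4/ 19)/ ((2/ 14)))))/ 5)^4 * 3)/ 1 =130321/ 378157500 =0.00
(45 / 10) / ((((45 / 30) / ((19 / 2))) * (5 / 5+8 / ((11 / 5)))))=209 / 34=6.15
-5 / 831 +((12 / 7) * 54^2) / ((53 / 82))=2384423009 / 308301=7734.07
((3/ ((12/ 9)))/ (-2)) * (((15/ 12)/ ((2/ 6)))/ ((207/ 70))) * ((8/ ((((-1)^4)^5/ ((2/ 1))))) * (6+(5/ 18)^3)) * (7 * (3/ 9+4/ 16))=-561.24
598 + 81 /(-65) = 38789 /65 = 596.75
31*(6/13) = 186/13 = 14.31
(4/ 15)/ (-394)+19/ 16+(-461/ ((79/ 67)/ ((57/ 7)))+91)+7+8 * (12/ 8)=-3072.46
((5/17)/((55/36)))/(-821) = -36/153527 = -0.00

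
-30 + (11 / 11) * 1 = -29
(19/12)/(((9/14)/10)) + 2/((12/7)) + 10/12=719/27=26.63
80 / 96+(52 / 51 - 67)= -2215 / 34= -65.15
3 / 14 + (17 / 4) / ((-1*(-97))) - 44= -118803 / 2716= -43.74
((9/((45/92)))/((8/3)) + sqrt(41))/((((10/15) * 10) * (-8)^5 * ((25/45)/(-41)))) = 1107 * sqrt(41)/3276800 + 76383/32768000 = 0.00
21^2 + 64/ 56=3095/ 7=442.14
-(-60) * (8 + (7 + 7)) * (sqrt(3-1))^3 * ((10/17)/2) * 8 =8784.76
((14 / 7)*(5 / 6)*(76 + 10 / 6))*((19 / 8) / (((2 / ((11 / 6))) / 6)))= 243485 / 144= 1690.87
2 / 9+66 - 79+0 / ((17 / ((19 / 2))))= -115 / 9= -12.78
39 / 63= 13 / 21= 0.62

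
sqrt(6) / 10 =0.24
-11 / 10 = -1.10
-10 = -10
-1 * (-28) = 28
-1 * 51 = -51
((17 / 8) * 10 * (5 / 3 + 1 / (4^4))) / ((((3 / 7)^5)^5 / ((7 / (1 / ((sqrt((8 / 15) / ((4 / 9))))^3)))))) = 204750333644435169160510339 * sqrt(30) / 2169058840174080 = 517027820161.70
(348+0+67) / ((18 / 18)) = 415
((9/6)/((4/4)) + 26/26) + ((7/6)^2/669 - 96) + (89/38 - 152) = -111267149/457596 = -243.16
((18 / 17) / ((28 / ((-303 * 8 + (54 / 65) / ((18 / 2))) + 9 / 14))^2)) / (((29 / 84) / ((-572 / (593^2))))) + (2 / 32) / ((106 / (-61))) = -1225898966666207371 / 32776278031151200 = -37.40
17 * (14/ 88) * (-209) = -2261/ 4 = -565.25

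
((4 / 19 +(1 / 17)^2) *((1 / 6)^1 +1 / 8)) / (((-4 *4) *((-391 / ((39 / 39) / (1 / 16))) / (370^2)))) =281500625 / 12881886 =21.85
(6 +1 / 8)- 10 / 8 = 4.88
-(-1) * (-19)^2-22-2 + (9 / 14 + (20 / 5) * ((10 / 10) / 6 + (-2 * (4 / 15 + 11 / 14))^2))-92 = 5821853 / 22050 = 264.03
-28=-28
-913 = -913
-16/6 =-8/3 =-2.67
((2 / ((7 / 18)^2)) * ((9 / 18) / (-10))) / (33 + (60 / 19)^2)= -19494 / 1266895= -0.02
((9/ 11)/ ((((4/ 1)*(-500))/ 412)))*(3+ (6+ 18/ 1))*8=-36.41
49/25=1.96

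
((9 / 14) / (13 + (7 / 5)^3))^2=140625 / 84345856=0.00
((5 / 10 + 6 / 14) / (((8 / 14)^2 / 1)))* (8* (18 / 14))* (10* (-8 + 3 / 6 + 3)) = -1316.25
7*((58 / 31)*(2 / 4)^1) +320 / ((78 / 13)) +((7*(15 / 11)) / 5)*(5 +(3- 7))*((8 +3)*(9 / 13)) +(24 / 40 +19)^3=1149147878 / 151125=7603.96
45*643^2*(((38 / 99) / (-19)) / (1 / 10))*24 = -992277600 / 11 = -90207054.55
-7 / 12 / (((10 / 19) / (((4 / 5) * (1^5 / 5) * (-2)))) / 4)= 532 / 375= 1.42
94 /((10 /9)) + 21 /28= 1707 /20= 85.35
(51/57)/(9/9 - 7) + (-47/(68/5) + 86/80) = -98063/38760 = -2.53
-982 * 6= -5892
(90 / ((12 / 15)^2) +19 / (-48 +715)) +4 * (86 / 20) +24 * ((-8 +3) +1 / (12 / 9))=1490171 / 26680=55.85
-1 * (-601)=601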